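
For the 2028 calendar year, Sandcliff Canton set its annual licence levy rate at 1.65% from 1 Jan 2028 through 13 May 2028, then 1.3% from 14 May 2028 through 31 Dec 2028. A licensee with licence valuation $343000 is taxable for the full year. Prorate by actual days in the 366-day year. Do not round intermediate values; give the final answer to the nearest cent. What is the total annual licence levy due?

$4898.53

1 Jan – 13 May 2028: 134 days at 1.65% → $343000 × 1.65% × 134/366 = $2072.0574
14 May – 31 Dec 2028: 232 days at 1.3% → $343000 × 1.3% × 232/366 = $2826.4699
Total = $4898.5273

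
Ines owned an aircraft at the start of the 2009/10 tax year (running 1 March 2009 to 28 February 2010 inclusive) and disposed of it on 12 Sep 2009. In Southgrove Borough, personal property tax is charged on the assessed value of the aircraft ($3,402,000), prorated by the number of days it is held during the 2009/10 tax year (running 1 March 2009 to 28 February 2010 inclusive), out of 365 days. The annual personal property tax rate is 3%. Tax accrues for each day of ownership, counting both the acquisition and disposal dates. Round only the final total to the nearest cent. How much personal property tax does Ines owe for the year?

Days held (1 Mar – 12 Sep 2009): 196 out of 365
Tax = $3,402,000 × 3% × 196/365 = $54,804.8219

$54,804.82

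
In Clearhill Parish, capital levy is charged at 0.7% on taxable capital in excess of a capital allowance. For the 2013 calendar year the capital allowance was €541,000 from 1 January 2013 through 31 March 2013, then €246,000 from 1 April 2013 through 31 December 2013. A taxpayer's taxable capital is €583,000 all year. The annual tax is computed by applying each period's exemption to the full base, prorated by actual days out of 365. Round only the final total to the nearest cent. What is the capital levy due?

1 January – 31 March 2013: 90 days, exemption €541,000 → (€583,000 − €541,000) × 0.7% × 90/365 = €72.4932
1 April – 31 December 2013: 275 days, exemption €246,000 → (€583,000 − €246,000) × 0.7% × 275/365 = €1,777.3288
Total = €1,849.8219

€1,849.82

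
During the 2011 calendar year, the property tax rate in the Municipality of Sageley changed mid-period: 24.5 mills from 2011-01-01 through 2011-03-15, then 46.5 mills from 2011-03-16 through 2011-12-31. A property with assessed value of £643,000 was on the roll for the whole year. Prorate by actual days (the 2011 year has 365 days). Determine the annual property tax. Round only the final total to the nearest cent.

£27,031.54

2011-01-01 to 2011-03-15: 74 days at 24.5 mills → £643,000 × 2.45% × 74/365 = £3,193.8603
2011-03-16 to 2011-12-31: 291 days at 46.5 mills → £643,000 × 4.65% × 291/365 = £23,837.6836
Total = £27,031.5438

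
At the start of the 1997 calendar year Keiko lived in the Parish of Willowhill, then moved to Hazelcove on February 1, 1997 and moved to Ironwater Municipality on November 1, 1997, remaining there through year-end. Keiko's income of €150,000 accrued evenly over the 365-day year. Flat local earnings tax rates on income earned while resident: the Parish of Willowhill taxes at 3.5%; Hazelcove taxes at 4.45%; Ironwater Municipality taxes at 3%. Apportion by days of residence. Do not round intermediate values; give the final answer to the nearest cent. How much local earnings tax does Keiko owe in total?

€6,190.48

The Parish of Willowhill, January 1 – January 31, 1997: 31 days → €150,000 × 3.5% × 31/365 = €445.8904
Hazelcove, February 1 – October 31, 1997: 273 days → €150,000 × 4.45% × 273/365 = €4,992.5342
Ironwater Municipality, November 1 – December 31, 1997: 61 days → €150,000 × 3% × 61/365 = €752.0548
Total = €6,190.4795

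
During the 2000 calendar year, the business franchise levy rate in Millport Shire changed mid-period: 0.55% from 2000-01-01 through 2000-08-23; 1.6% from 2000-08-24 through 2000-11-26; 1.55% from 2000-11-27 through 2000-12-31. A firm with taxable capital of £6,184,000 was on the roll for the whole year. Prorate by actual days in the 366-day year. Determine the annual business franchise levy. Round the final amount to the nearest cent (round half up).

2000-01-01 to 2000-08-23: 236 days at 0.55% → £6,184,000 × 0.55% × 236/366 = £21,931.2350
2000-08-24 to 2000-11-26: 95 days at 1.6% → £6,184,000 × 1.6% × 95/366 = £25,682.1858
2000-11-27 to 2000-12-31: 35 days at 1.55% → £6,184,000 × 1.55% × 35/366 = £9,166.1749
Total = £56,779.5956

£56,779.60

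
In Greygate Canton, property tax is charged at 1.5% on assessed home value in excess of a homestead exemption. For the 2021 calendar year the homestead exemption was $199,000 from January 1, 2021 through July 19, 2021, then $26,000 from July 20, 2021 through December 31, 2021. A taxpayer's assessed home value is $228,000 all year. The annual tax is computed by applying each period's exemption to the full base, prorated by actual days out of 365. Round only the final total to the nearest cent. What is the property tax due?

$1,608.08

January 1 – July 19, 2021: 200 days, exemption $199,000 → ($228,000 − $199,000) × 1.5% × 200/365 = $238.3562
July 20 – December 31, 2021: 165 days, exemption $26,000 → ($228,000 − $26,000) × 1.5% × 165/365 = $1,369.7260
Total = $1,608.0822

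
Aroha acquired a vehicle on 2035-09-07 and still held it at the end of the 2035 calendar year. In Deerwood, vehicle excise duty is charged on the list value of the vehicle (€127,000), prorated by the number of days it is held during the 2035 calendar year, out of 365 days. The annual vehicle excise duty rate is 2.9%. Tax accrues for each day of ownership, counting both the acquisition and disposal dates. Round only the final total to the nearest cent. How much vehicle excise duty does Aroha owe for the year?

Days held (2035-09-07 to 2035-12-31): 116 out of 365
Tax = €127,000 × 2.9% × 116/365 = €1,170.4877

€1,170.49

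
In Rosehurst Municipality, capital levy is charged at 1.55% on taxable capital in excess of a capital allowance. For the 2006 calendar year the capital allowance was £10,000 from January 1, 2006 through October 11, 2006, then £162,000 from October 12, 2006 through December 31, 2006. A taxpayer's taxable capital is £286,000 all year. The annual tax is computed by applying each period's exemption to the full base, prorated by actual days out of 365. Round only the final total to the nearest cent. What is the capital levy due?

January 1 – October 11, 2006: 284 days, exemption £10,000 → (£286,000 − £10,000) × 1.55% × 284/365 = £3,328.6356
October 12 – December 31, 2006: 81 days, exemption £162,000 → (£286,000 − £162,000) × 1.55% × 81/365 = £426.5260
Total = £3,755.1616

£3,755.16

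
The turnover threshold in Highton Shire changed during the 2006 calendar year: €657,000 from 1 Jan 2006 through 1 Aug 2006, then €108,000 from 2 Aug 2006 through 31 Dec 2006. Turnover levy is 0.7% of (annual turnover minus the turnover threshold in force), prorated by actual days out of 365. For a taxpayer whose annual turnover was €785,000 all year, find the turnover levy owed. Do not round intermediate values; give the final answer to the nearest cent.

€2,496.37

1 Jan – 1 Aug 2006: 213 days, exemption €657,000 → (€785,000 − €657,000) × 0.7% × 213/365 = €522.8712
2 Aug – 31 Dec 2006: 152 days, exemption €108,000 → (€785,000 − €108,000) × 0.7% × 152/365 = €1,973.5014
Total = €2,496.3726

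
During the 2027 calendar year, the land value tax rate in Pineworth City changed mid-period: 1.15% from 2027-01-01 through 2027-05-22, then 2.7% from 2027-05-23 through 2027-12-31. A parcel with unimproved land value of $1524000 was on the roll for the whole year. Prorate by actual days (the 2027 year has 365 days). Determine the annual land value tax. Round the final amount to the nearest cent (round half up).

2027-01-01 to 2027-05-22: 142 days at 1.15% → $1524000 × 1.15% × 142/365 = $6818.3342
2027-05-23 to 2027-12-31: 223 days at 2.7% → $1524000 × 2.7% × 223/365 = $25139.7370
Total = $31958.0712

$31958.07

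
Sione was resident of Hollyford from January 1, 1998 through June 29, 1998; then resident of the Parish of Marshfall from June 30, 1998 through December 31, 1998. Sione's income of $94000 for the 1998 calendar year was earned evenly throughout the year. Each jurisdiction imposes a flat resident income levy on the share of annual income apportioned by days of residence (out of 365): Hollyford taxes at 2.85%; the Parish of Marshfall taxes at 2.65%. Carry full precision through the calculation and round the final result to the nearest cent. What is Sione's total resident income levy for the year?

$2583.71

Hollyford, January 1 – June 29, 1998: 180 days → $94000 × 2.85% × 180/365 = $1321.1507
The Parish of Marshfall, June 30 – December 31, 1998: 185 days → $94000 × 2.65% × 185/365 = $1262.5616
Total = $2583.7123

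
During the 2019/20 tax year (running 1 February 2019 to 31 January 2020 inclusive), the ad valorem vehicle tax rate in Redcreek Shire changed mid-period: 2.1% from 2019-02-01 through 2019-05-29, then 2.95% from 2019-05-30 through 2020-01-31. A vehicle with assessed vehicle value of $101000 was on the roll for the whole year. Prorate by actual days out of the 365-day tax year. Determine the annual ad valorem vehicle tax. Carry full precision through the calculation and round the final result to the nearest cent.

$2701.96

2019-02-01 to 2019-05-29: 118 days at 2.1% → $101000 × 2.1% × 118/365 = $685.6932
2019-05-30 to 2020-01-31: 247 days at 2.95% → $101000 × 2.95% × 247/365 = $2016.2644
Total = $2701.9575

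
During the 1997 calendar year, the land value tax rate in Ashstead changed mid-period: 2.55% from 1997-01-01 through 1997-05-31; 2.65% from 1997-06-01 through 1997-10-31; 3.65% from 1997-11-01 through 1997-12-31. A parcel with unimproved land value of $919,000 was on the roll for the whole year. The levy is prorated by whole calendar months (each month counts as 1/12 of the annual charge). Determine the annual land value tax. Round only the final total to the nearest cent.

1997-01-01 to 1997-05-31: 5 months at 2.55% → $919,000 × 2.55% × 5/12 = $9,764.3750
1997-06-01 to 1997-10-31: 5 months at 2.65% → $919,000 × 2.65% × 5/12 = $10,147.2917
1997-11-01 to 1997-12-31: 2 months at 3.65% → $919,000 × 3.65% × 2/12 = $5,590.5833
Total = $25,502.2500

$25,502.25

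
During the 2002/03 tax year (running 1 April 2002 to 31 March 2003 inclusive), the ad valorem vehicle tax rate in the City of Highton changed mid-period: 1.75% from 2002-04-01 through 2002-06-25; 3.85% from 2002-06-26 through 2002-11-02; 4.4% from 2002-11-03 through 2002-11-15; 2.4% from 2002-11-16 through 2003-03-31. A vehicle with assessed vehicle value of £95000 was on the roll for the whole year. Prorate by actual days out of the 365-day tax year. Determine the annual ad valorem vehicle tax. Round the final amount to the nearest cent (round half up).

2002-04-01 to 2002-06-25: 86 days at 1.75% → £95000 × 1.75% × 86/365 = £391.7123
2002-06-26 to 2002-11-02: 130 days at 3.85% → £95000 × 3.85% × 130/365 = £1302.6712
2002-11-03 to 2002-11-15: 13 days at 4.4% → £95000 × 4.4% × 13/365 = £148.8767
2002-11-16 to 2003-03-31: 136 days at 2.4% → £95000 × 2.4% × 136/365 = £849.5342
Total = £2692.7945

£2692.79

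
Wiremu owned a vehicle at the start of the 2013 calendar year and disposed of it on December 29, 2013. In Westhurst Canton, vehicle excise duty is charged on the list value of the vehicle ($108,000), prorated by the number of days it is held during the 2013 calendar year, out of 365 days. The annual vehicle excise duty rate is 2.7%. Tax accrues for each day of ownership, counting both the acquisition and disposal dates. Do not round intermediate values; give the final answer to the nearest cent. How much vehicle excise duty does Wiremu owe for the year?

$2,900.02

Days held (January 1 – December 29, 2013): 363 out of 365
Tax = $108,000 × 2.7% × 363/365 = $2,900.0219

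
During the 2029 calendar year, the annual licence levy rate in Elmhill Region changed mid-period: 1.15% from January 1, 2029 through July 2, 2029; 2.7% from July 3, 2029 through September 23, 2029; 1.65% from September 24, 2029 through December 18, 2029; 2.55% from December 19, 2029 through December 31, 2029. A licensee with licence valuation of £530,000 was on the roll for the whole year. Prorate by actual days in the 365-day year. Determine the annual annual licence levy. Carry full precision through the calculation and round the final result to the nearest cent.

£8,851.73

January 1 – July 2, 2029: 183 days at 1.15% → £530,000 × 1.15% × 183/365 = £3,055.8493
July 3 – September 23, 2029: 83 days at 2.7% → £530,000 × 2.7% × 83/365 = £3,254.0548
September 24 – December 18, 2029: 86 days at 1.65% → £530,000 × 1.65% × 86/365 = £2,060.4658
December 19 – December 31, 2029: 13 days at 2.55% → £530,000 × 2.55% × 13/365 = £481.3562
Total = £8,851.7260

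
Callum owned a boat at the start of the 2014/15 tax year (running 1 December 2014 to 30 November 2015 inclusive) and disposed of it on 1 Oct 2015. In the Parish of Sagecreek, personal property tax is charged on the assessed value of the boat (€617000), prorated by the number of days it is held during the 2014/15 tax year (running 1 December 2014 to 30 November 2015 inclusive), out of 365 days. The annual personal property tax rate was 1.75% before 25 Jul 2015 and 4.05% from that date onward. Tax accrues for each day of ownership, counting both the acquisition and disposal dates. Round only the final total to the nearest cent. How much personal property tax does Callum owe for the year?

1 Dec 2014 – 24 Jul 2015: 236 days at 1.75% → €617000 × 1.75% × 236/365 = €6981.3973
25 Jul – 1 Oct 2015: 69 days at 4.05% → €617000 × 4.05% × 69/365 = €4723.8534
Total = €11705.2507

€11705.25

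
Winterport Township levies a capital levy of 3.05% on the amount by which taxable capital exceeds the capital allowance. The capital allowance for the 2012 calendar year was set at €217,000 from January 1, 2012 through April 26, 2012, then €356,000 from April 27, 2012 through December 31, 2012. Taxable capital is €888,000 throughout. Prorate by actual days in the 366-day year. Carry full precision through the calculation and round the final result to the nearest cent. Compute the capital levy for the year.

€17,581.25

January 1 – April 26, 2012: 117 days, exemption €217,000 → (€888,000 − €217,000) × 3.05% × 117/366 = €6,542.2500
April 27 – December 31, 2012: 249 days, exemption €356,000 → (€888,000 − €356,000) × 3.05% × 249/366 = €11,039.0000
Total = €17,581.2500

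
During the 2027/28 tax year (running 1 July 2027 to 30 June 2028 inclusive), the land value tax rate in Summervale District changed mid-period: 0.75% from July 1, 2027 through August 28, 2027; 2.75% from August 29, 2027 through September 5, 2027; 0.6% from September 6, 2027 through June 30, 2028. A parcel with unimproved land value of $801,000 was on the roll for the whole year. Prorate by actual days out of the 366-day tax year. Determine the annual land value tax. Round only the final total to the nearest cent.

July 1 – August 28, 2027: 59 days at 0.75% → $801,000 × 0.75% × 59/366 = $968.4221
August 29 – September 5, 2027: 8 days at 2.75% → $801,000 × 2.75% × 8/366 = $481.4754
September 6, 2027 – June 30, 2028: 299 days at 0.6% → $801,000 × 0.6% × 299/366 = $3,926.2131
Total = $5,376.1107

$5,376.11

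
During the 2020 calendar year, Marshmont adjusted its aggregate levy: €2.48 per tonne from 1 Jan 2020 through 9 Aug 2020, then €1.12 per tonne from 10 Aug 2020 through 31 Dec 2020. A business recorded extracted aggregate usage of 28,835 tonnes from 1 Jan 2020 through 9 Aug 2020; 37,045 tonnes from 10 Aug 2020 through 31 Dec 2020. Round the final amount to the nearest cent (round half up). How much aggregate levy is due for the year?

€113001.20

1 Jan – 9 Aug 2020: 28,835 tonnes at €2.48/tonne → €71510.80
10 Aug – 31 Dec 2020: 37,045 tonnes at €1.12/tonne → €41490.40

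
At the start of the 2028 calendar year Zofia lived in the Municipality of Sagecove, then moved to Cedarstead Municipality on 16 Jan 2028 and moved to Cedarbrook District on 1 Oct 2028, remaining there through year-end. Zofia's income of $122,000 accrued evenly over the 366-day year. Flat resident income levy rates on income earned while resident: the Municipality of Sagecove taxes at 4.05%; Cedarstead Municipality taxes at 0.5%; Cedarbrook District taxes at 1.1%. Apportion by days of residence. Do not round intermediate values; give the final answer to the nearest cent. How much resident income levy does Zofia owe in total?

The Municipality of Sagecove, 1 Jan – 15 Jan 2028: 15 days → $122,000 × 4.05% × 15/366 = $202.5000
Cedarstead Municipality, 16 Jan – 30 Sep 2028: 259 days → $122,000 × 0.5% × 259/366 = $431.6667
Cedarbrook District, 1 Oct – 31 Dec 2028: 92 days → $122,000 × 1.1% × 92/366 = $337.3333
Total = $971.5000

$971.50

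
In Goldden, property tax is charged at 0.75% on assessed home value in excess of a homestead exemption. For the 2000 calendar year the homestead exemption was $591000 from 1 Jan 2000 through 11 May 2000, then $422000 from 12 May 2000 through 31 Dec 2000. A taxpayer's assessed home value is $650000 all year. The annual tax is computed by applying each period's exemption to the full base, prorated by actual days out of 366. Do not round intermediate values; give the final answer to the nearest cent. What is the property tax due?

$1252.87

1 Jan – 11 May 2000: 132 days, exemption $591000 → ($650000 − $591000) × 0.75% × 132/366 = $159.5902
12 May – 31 Dec 2000: 234 days, exemption $422000 → ($650000 − $422000) × 0.75% × 234/366 = $1093.2787
Total = $1252.8689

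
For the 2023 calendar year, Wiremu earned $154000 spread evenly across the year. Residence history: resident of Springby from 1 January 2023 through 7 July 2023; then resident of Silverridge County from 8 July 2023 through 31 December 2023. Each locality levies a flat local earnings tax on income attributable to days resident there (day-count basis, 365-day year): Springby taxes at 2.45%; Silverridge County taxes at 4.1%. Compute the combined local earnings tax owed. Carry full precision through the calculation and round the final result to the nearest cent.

$5005.21

Springby, 1 January – 7 July 2023: 188 days → $154000 × 2.45% × 188/365 = $1943.3534
Silverridge County, 8 July – 31 December 2023: 177 days → $154000 × 4.1% × 177/365 = $3061.8575
Total = $5005.2110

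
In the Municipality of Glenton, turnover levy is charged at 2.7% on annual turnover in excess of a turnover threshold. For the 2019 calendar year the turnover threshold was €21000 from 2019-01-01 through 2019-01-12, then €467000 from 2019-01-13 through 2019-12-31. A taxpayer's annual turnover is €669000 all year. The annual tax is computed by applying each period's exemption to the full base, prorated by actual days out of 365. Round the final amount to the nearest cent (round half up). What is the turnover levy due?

2019-01-01 to 2019-01-12: 12 days, exemption €21000 → (€669000 − €21000) × 2.7% × 12/365 = €575.2110
2019-01-13 to 2019-12-31: 353 days, exemption €467000 → (€669000 − €467000) × 2.7% × 353/365 = €5274.6904
Total = €5849.9014

€5849.90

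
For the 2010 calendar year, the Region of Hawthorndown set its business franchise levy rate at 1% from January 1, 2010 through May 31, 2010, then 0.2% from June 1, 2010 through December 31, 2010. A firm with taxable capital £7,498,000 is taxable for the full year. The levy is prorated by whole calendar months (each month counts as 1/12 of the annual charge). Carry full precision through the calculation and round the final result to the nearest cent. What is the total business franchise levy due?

January 1 – May 31, 2010: 5 months at 1% → £7,498,000 × 1% × 5/12 = £31,241.6667
June 1 – December 31, 2010: 7 months at 0.2% → £7,498,000 × 0.2% × 7/12 = £8,747.6667
Total = £39,989.3333

£39,989.33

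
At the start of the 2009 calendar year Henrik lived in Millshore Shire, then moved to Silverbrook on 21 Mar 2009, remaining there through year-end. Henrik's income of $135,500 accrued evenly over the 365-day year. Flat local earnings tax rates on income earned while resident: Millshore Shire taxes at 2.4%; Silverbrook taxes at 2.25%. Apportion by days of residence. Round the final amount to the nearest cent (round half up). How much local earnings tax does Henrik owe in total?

$3,092.74

Millshore Shire, 1 Jan – 20 Mar 2009: 79 days → $135,500 × 2.4% × 79/365 = $703.8575
Silverbrook, 21 Mar – 31 Dec 2009: 286 days → $135,500 × 2.25% × 286/365 = $2,388.8836
Total = $3,092.7411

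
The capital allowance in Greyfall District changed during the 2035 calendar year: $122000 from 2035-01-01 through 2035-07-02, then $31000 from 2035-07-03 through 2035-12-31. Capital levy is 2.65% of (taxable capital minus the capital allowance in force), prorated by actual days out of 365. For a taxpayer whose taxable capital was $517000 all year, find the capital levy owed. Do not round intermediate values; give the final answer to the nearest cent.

2035-01-01 to 2035-07-02: 183 days, exemption $122000 → ($517000 − $122000) × 2.65% × 183/365 = $5248.0890
2035-07-03 to 2035-12-31: 182 days, exemption $31000 → ($517000 − $31000) × 2.65% × 182/365 = $6421.8575
Total = $11669.9466

$11669.95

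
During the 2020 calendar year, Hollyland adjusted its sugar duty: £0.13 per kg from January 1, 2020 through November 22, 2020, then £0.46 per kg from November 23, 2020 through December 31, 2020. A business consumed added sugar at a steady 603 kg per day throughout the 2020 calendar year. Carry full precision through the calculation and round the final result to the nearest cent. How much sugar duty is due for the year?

£36451.35

January 1 – November 22, 2020: 327 days × 603 kg/day = 197,181 kg at £0.13/kg → £25633.53
November 23 – December 31, 2020: 39 days × 603 kg/day = 23,517 kg at £0.46/kg → £10817.82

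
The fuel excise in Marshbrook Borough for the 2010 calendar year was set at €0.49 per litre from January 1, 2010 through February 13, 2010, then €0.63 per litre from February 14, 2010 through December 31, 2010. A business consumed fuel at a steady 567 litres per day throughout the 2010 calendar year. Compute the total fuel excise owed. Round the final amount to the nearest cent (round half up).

€126,888.93

January 1 – February 13, 2010: 44 days × 567 litres/day = 24,948 litres at €0.49/litre → €12,224.52
February 14 – December 31, 2010: 321 days × 567 litres/day = 182,007 litres at €0.63/litre → €114,664.41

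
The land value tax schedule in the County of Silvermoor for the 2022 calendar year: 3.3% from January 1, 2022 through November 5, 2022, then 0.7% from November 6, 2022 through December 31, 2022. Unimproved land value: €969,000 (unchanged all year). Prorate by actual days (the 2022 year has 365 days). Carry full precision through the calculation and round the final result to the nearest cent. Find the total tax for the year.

€28,111.62

January 1 – November 5, 2022: 309 days at 3.3% → €969,000 × 3.3% × 309/365 = €27,070.9397
November 6 – December 31, 2022: 56 days at 0.7% → €969,000 × 0.7% × 56/365 = €1,040.6795
Total = €28,111.6192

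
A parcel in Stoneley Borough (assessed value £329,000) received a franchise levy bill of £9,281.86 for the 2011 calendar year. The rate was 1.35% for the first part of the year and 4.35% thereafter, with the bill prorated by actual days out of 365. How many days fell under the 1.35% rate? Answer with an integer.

186 days

Let d = days at the first rate; then 365 − d days at the second rate.
£329,000 × [1.35%·d + 4.35%·(365−d)] / 365 = £9,281.86
Solving gives d = 186, so the new rate took effect on July 6, 2011.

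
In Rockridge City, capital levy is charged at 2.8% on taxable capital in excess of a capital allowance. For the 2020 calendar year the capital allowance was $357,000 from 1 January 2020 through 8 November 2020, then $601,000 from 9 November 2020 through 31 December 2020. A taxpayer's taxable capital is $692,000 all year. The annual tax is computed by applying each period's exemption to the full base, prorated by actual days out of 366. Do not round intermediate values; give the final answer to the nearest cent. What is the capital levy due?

1 January – 8 November 2020: 313 days, exemption $357,000 → ($692,000 − $357,000) × 2.8% × 313/366 = $8,021.6940
9 November – 31 December 2020: 53 days, exemption $601,000 → ($692,000 − $601,000) × 2.8% × 53/366 = $368.9727
Total = $8,390.6667

$8,390.67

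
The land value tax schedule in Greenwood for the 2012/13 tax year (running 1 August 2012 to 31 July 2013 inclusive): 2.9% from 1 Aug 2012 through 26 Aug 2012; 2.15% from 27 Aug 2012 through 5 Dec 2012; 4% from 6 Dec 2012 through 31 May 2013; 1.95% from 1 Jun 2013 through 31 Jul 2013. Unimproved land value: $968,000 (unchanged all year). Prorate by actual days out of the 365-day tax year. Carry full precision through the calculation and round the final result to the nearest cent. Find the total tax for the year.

1 Aug – 26 Aug 2012: 26 days at 2.9% → $968,000 × 2.9% × 26/365 = $1,999.6493
27 Aug – 5 Dec 2012: 101 days at 2.15% → $968,000 × 2.15% × 101/365 = $5,758.9370
6 Dec 2012 – 31 May 2013: 177 days at 4% → $968,000 × 4% × 177/365 = $18,776.5479
1 Jun – 31 Jul 2013: 61 days at 1.95% → $968,000 × 1.95% × 61/365 = $3,154.6192
Total = $29,689.7534

$29,689.75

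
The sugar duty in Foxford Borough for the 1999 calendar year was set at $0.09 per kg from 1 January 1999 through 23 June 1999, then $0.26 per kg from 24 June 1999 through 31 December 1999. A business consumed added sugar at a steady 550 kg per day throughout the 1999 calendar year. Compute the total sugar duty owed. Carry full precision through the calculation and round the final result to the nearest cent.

$35926.00

1 January – 23 June 1999: 174 days × 550 kg/day = 95,700 kg at $0.09/kg → $8613.00
24 June – 31 December 1999: 191 days × 550 kg/day = 105,050 kg at $0.26/kg → $27313.00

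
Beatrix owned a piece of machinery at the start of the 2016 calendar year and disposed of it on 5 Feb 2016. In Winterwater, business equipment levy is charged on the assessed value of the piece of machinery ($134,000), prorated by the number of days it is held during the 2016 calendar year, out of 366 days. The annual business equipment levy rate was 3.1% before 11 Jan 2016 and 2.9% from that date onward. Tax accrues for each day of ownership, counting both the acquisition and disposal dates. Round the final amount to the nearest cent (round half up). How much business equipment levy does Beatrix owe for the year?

$389.55

1 Jan – 10 Jan 2016: 10 days at 3.1% → $134,000 × 3.1% × 10/366 = $113.4973
11 Jan – 5 Feb 2016: 26 days at 2.9% → $134,000 × 2.9% × 26/366 = $276.0546
Total = $389.5519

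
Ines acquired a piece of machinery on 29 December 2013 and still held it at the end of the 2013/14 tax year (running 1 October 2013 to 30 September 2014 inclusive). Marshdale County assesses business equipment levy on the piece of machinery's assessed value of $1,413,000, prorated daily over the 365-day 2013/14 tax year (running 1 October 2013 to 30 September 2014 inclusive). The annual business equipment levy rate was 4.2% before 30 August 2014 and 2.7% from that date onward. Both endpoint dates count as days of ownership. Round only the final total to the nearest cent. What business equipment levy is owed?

29 December 2013 – 29 August 2014: 244 days at 4.2% → $1,413,000 × 4.2% × 244/365 = $39,672.3945
30 August – 30 September 2014: 32 days at 2.7% → $1,413,000 × 2.7% × 32/365 = $3,344.7452
Total = $43,017.1397

$43,017.14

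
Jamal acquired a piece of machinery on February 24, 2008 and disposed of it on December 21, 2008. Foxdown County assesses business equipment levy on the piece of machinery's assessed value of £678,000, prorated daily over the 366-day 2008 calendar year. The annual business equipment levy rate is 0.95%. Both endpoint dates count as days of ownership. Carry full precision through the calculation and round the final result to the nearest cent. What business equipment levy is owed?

£5,314.70

Days held (February 24 – December 21, 2008): 302 out of 366
Tax = £678,000 × 0.95% × 302/366 = £5,314.7049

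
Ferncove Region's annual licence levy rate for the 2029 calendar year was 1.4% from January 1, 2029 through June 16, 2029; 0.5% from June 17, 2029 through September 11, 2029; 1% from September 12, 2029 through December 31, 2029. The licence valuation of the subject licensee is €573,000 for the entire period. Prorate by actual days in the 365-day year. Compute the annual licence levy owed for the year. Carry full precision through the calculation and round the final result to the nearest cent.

January 1 – June 16, 2029: 167 days at 1.4% → €573,000 × 1.4% × 167/365 = €3,670.3397
June 17 – September 11, 2029: 87 days at 0.5% → €573,000 × 0.5% × 87/365 = €682.8904
September 12 – December 31, 2029: 111 days at 1% → €573,000 × 1% × 111/365 = €1,742.5479
Total = €6,095.7781

€6,095.78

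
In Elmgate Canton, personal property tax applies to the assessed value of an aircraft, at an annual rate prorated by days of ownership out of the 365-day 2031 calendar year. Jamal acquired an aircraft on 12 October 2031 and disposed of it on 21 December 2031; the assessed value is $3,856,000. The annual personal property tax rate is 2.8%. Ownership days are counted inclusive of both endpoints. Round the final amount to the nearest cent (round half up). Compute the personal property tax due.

$21,001.99

Days held (12 October – 21 December 2031): 71 out of 365
Tax = $3,856,000 × 2.8% × 71/365 = $21,001.9945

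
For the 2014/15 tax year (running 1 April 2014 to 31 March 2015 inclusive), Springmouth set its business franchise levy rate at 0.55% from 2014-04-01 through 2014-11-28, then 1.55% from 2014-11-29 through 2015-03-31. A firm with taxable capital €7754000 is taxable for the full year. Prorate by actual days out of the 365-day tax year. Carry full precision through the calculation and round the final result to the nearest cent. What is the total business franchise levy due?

€68776.92

2014-04-01 to 2014-11-28: 242 days at 0.55% → €7754000 × 0.55% × 242/365 = €28275.5452
2014-11-29 to 2015-03-31: 123 days at 1.55% → €7754000 × 1.55% × 123/365 = €40501.3726
Total = €68776.9178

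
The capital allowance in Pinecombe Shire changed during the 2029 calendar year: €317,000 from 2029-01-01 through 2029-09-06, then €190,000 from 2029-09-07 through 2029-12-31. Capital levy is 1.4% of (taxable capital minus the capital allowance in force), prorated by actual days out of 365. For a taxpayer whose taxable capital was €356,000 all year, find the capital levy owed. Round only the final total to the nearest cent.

€1,111.06

2029-01-01 to 2029-09-06: 249 days, exemption €317,000 → (€356,000 − €317,000) × 1.4% × 249/365 = €372.4767
2029-09-07 to 2029-12-31: 116 days, exemption €190,000 → (€356,000 − €190,000) × 1.4% × 116/365 = €738.5863
Total = €1,111.0630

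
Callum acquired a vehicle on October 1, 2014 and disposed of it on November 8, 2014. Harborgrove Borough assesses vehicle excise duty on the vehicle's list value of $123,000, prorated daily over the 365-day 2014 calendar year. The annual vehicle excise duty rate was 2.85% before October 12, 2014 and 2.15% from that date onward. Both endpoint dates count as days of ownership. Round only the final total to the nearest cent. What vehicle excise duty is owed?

$308.51

October 1 – October 11, 2014: 11 days at 2.85% → $123,000 × 2.85% × 11/365 = $105.6452
October 12 – November 8, 2014: 28 days at 2.15% → $123,000 × 2.15% × 28/365 = $202.8658
Total = $308.5110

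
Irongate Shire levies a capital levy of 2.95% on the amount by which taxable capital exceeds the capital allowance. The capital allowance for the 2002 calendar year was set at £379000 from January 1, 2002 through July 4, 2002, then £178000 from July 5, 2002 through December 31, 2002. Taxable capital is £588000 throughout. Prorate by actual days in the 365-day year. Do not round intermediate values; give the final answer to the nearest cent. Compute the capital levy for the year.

January 1 – July 4, 2002: 185 days, exemption £379000 → (£588000 − £379000) × 2.95% × 185/365 = £3124.9795
July 5 – December 31, 2002: 180 days, exemption £178000 → (£588000 − £178000) × 2.95% × 180/365 = £5964.6575
Total = £9089.6370

£9089.64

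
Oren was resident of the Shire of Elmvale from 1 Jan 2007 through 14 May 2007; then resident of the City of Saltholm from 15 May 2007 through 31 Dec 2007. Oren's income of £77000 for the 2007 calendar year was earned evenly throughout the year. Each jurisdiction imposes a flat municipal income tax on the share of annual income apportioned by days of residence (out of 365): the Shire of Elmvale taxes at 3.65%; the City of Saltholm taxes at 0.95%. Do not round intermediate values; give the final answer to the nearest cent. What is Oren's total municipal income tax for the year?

The Shire of Elmvale, 1 Jan – 14 May 2007: 134 days → £77000 × 3.65% × 134/365 = £1031.8000
The City of Saltholm, 15 May – 31 Dec 2007: 231 days → £77000 × 0.95% × 231/365 = £462.9493
Total = £1494.7493

£1494.75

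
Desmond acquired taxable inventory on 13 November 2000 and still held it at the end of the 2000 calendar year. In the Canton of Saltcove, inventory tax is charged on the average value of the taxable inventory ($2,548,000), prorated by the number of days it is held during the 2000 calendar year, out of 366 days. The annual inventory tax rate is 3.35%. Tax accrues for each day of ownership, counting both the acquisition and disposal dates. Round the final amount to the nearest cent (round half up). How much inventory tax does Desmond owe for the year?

Days held (13 November – 31 December 2000): 49 out of 366
Tax = $2,548,000 × 3.35% × 49/366 = $11,427.7104

$11,427.71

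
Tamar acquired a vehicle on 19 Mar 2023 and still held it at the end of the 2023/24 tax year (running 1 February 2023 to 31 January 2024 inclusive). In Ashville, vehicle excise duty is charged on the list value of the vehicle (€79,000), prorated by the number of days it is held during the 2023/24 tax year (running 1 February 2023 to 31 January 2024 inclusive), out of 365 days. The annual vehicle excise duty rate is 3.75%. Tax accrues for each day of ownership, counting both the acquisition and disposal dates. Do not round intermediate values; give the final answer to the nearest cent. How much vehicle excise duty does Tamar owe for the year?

Days held (19 Mar 2023 – 31 Jan 2024): 319 out of 365
Tax = €79,000 × 3.75% × 319/365 = €2,589.1438

€2,589.14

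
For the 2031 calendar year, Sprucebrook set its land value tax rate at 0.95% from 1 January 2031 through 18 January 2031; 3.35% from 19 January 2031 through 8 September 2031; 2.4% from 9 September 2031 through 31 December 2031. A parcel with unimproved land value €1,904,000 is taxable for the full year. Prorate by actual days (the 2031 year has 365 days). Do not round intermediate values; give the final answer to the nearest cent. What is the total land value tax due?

1 January – 18 January 2031: 18 days at 0.95% → €1,904,000 × 0.95% × 18/365 = €892.0110
19 January – 8 September 2031: 233 days at 3.35% → €1,904,000 × 3.35% × 233/365 = €40,716.9096
9 September – 31 December 2031: 114 days at 2.4% → €1,904,000 × 2.4% × 114/365 = €14,272.1753
Total = €55,881.0959

€55,881.10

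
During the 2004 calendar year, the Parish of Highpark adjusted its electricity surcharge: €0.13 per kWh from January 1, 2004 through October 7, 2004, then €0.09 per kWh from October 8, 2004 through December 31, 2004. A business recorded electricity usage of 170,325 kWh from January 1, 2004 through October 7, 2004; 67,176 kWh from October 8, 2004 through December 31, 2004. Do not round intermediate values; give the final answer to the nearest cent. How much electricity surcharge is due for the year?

January 1 – October 7, 2004: 170,325 kWh at €0.13/kWh → €22,142.25
October 8 – December 31, 2004: 67,176 kWh at €0.09/kWh → €6,045.84

€28,188.09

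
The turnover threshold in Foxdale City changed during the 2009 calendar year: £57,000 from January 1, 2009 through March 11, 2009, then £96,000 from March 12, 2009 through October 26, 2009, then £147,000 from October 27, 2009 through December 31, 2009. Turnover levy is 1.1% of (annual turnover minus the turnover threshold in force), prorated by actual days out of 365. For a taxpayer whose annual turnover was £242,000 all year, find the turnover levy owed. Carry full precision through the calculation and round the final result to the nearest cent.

January 1 – March 11, 2009: 70 days, exemption £57,000 → (£242,000 − £57,000) × 1.1% × 70/365 = £390.2740
March 12 – October 26, 2009: 229 days, exemption £96,000 → (£242,000 − £96,000) × 1.1% × 229/365 = £1,007.6000
October 27 – December 31, 2009: 66 days, exemption £147,000 → (£242,000 − £147,000) × 1.1% × 66/365 = £188.9589
Total = £1,586.8329

£1,586.83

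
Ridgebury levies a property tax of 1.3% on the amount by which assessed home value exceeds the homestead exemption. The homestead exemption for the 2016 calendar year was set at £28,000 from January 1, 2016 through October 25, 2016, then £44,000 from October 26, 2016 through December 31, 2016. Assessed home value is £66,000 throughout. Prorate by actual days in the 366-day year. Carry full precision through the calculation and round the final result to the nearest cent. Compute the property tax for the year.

£455.92

January 1 – October 25, 2016: 299 days, exemption £28,000 → (£66,000 − £28,000) × 1.3% × 299/366 = £403.5683
October 26 – December 31, 2016: 67 days, exemption £44,000 → (£66,000 − £44,000) × 1.3% × 67/366 = £52.3552
Total = £455.9235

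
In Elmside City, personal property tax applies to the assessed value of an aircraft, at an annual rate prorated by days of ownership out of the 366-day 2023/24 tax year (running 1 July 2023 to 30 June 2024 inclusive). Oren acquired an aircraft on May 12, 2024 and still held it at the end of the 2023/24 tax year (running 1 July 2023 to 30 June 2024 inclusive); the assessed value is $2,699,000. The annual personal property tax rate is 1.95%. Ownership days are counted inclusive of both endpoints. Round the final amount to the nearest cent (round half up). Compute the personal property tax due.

$7,189.96

Days held (May 12 – June 30, 2024): 50 out of 366
Tax = $2,699,000 × 1.95% × 50/366 = $7,189.9590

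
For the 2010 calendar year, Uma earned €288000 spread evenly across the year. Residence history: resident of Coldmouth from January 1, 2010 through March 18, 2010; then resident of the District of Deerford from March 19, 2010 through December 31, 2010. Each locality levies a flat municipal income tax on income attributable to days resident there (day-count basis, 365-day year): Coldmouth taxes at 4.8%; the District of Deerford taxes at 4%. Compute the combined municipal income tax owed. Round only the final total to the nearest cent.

€12006.05

Coldmouth, January 1 – March 18, 2010: 77 days → €288000 × 4.8% × 77/365 = €2916.2959
The District of Deerford, March 19 – December 31, 2010: 288 days → €288000 × 4% × 288/365 = €9089.7534
Total = €12006.0493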